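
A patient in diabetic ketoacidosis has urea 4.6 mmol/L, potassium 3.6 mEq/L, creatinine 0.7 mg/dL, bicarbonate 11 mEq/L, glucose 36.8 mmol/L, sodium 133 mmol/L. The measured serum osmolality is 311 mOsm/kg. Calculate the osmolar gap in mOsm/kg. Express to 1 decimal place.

3.6 mOsm/kg

Calculated osmolality = 2·Na + glucose + urea
= 2·133 + 36.8 + 4.6
= 266 + 36.80 + 4.60
= 307.4 mOsm/kg ≈ 307.4 mOsm/kg
Osmolar gap = measured − calculated = 311 − 307.4 = 3.6 mOsm/kg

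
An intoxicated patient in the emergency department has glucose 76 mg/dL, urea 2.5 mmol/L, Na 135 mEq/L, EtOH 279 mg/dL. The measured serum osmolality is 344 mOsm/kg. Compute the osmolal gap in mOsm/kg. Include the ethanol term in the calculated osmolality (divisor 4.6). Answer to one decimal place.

Calculated osmolality = 2·Na + glucose/18 + urea + ethanol/4.6
= 2·135 + 76/18 + 2.5 + 279/4.6
= 270 + 4.22 + 2.50 + 60.65
= 337.37 mOsm/kg ≈ 337.4 mOsm/kg
Osmolar gap = measured − calculated = 344 − 337.4 = 6.6 mOsm/kg

6.6 mOsm/kg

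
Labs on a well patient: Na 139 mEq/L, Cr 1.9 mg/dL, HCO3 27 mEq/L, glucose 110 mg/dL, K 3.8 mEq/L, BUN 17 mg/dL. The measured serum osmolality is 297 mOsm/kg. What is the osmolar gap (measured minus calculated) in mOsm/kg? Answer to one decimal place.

Calculated osmolality = 2·Na + glucose/18 + BUN/2.8
= 2·139 + 110/18 + 17/2.8
= 278 + 6.11 + 6.07
= 290.18 mOsm/kg ≈ 290.2 mOsm/kg
Osmolar gap = measured − calculated = 297 − 290.2 = 6.8 mOsm/kg

6.8 mOsm/kg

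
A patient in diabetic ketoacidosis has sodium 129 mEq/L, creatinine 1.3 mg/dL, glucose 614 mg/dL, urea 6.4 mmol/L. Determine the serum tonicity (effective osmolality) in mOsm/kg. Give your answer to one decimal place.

292.1 mOsm/kg

Effective osmolality excludes urea (freely permeant across cell membranes):
2·Na + glucose/18
= 2·129 + 614/18
= 258 + 34.11
= 292.11 mOsm/kg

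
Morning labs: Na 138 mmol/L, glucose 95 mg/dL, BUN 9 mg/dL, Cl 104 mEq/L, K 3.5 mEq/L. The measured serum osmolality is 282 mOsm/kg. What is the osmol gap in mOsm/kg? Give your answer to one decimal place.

-2.5 mOsm/kg

Calculated osmolality = 2·Na + glucose/18 + BUN/2.8
= 2·138 + 95/18 + 9/2.8
= 276 + 5.28 + 3.21
= 284.49 mOsm/kg ≈ 284.5 mOsm/kg
Osmolar gap = measured − calculated = 282 − 284.5 = -2.5 mOsm/kg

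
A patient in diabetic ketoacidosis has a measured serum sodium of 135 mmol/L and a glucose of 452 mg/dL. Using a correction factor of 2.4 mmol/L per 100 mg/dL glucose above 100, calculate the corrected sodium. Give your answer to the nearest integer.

143 mmol/L

Corrected Na = measured Na + 2.4 · (glucose − 100)/100
= 135 + 2.4 · (452 − 100)/100
= 135 + 8.4
= 143.4 mmol/L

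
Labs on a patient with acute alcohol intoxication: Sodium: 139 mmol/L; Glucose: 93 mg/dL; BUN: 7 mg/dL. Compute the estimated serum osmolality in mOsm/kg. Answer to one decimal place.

285.7 mOsm/kg

Calculated osmolality = 2·Na + glucose/18 + BUN/2.8
= 2·139 + 93/18 + 7/2.8
= 278 + 5.17 + 2.50
= 285.67 mOsm/kg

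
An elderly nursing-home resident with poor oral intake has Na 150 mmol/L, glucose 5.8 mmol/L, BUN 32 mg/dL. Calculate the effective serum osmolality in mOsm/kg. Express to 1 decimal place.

305.8 mOsm/kg

Effective osmolality excludes urea (freely permeant across cell membranes):
2·Na + glucose
= 2·150 + 5.8
= 300 + 5.8
= 305.8 mOsm/kg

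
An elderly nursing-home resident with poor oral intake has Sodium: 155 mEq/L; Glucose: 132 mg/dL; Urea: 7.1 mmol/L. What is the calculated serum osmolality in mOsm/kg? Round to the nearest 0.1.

Calculated osmolality = 2·Na + glucose/18 + urea
= 2·155 + 132/18 + 7.1
= 310 + 7.33 + 7.10
= 324.43 mOsm/kg

324.4 mOsm/kg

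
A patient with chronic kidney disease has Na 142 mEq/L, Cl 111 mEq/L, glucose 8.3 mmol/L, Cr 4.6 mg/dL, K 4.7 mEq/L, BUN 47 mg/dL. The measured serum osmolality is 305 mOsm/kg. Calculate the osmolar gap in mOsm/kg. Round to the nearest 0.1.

-4.1 mOsm/kg

Calculated osmolality = 2·Na + glucose + BUN/2.8
= 2·142 + 8.3 + 47/2.8
= 284 + 8.30 + 16.79
= 309.09 mOsm/kg ≈ 309.1 mOsm/kg
Osmolar gap = measured − calculated = 305 − 309.1 = -4.1 mOsm/kg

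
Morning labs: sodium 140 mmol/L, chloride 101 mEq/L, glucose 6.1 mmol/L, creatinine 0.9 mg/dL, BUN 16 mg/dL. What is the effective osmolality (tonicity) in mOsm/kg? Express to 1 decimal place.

286.1 mOsm/kg

Effective osmolality excludes urea (freely permeant across cell membranes):
2·Na + glucose
= 2·140 + 6.1
= 280 + 6.1
= 286.1 mOsm/kg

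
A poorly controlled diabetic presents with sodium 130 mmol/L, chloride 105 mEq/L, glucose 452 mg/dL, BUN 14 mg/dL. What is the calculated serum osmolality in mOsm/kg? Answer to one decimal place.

Calculated osmolality = 2·Na + glucose/18 + BUN/2.8
= 2·130 + 452/18 + 14/2.8
= 260 + 25.11 + 5
= 290.11 mOsm/kg

290.1 mOsm/kg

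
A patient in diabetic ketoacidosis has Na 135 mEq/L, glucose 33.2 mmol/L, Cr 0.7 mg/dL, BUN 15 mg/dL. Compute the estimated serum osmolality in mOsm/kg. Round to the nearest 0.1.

Calculated osmolality = 2·Na + glucose + BUN/2.8
= 2·135 + 33.2 + 15/2.8
= 270 + 33.20 + 5.36
= 308.56 mOsm/kg

308.6 mOsm/kg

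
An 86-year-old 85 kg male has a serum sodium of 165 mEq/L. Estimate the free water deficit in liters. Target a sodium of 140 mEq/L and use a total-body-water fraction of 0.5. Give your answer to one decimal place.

TBW = 0.5 · 85 = 42.5 L
Free water deficit = TBW · (Na/140 − 1)
= 42.5 · (165/140 − 1)
= 42.5 · 0.1786
= 7.59 L

7.6 L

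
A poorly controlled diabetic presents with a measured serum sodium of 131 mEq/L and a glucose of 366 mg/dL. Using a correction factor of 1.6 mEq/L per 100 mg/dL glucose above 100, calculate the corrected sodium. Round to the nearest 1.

135 mEq/L

Corrected Na = measured Na + 1.6 · (glucose − 100)/100
= 131 + 1.6 · (366 − 100)/100
= 131 + 4.3
= 135.3 mEq/L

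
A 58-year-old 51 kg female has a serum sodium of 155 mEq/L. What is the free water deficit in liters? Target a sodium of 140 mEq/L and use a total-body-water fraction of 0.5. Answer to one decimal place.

TBW = 0.5 · 51 = 25.5 L
Free water deficit = TBW · (Na/140 − 1)
= 25.5 · (155/140 − 1)
= 25.5 · 0.1071
= 2.73 L

2.7 L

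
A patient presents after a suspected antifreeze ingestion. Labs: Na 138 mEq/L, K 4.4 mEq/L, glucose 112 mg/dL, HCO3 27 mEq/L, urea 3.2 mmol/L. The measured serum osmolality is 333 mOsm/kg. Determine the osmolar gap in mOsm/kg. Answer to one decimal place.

Calculated osmolality = 2·Na + glucose/18 + urea
= 2·138 + 112/18 + 3.2
= 276 + 6.22 + 3.20
= 285.42 mOsm/kg ≈ 285.4 mOsm/kg
Osmolar gap = measured − calculated = 333 − 285.4 = 47.6 mOsm/kg

47.6 mOsm/kg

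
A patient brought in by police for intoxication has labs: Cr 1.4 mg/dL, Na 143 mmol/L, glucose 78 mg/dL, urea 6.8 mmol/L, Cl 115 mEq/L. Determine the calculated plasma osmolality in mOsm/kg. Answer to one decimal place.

Calculated osmolality = 2·Na + glucose/18 + urea
= 2·143 + 78/18 + 6.8
= 286 + 4.33 + 6.80
= 297.13 mOsm/kg

297.1 mOsm/kg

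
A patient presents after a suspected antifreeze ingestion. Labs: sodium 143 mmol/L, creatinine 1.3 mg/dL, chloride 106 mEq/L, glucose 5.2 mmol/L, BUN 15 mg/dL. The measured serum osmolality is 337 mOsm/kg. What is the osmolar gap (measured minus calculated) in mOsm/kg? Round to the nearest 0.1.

Calculated osmolality = 2·Na + glucose + BUN/2.8
= 2·143 + 5.2 + 15/2.8
= 286 + 5.20 + 5.36
= 296.56 mOsm/kg ≈ 296.6 mOsm/kg
Osmolar gap = measured − calculated = 337 − 296.6 = 40.4 mOsm/kg

40.4 mOsm/kg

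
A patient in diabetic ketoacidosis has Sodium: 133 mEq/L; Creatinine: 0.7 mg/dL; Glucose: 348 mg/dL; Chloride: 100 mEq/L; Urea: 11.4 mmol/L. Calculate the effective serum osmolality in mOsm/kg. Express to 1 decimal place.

285.3 mOsm/kg

Effective osmolality excludes urea (freely permeant across cell membranes):
2·Na + glucose/18
= 2·133 + 348/18
= 266 + 19.33
= 285.33 mOsm/kg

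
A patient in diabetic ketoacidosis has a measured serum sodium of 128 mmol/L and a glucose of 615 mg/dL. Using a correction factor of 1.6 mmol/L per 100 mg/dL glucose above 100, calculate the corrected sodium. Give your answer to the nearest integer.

Corrected Na = measured Na + 1.6 · (glucose − 100)/100
= 128 + 1.6 · (615 − 100)/100
= 128 + 8.2
= 136.2 mmol/L

136 mmol/L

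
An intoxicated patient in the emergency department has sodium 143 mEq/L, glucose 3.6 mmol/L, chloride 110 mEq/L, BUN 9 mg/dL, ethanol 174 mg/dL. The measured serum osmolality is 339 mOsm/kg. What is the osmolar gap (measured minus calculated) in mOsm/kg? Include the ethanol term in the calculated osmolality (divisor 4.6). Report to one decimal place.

8.4 mOsm/kg

Calculated osmolality = 2·Na + glucose + BUN/2.8 + ethanol/4.6
= 2·143 + 3.6 + 9/2.8 + 174/4.6
= 286 + 3.60 + 3.21 + 37.83
= 330.64 mOsm/kg ≈ 330.6 mOsm/kg
Osmolar gap = measured − calculated = 339 − 330.6 = 8.4 mOsm/kg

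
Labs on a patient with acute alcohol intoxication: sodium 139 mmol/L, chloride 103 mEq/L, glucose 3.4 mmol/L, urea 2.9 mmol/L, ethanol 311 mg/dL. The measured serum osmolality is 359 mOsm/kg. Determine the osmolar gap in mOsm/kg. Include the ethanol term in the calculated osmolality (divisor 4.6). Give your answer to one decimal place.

Calculated osmolality = 2·Na + glucose + urea + ethanol/4.6
= 2·139 + 3.4 + 2.9 + 311/4.6
= 278 + 3.40 + 2.90 + 67.61
= 351.91 mOsm/kg ≈ 351.9 mOsm/kg
Osmolar gap = measured − calculated = 359 − 351.9 = 7.1 mOsm/kg

7.1 mOsm/kg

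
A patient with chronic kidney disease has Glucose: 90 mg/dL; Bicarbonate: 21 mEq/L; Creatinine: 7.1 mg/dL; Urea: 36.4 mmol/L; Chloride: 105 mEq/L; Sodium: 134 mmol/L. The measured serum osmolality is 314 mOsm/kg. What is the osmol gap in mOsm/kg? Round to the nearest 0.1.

4.6 mOsm/kg

Calculated osmolality = 2·Na + glucose/18 + urea
= 2·134 + 90/18 + 36.4
= 268 + 5 + 36.40
= 309.4 mOsm/kg ≈ 309.4 mOsm/kg
Osmolar gap = measured − calculated = 314 − 309.4 = 4.6 mOsm/kg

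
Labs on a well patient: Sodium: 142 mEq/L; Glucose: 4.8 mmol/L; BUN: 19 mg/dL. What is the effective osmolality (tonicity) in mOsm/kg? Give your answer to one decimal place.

288.8 mOsm/kg

Effective osmolality excludes urea (freely permeant across cell membranes):
2·Na + glucose
= 2·142 + 4.8
= 284 + 4.8
= 288.8 mOsm/kg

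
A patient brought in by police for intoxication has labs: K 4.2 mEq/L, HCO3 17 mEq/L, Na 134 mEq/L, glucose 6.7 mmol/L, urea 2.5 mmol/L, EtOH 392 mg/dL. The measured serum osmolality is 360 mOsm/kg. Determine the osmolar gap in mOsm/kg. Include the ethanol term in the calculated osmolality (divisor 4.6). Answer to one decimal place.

-2.4 mOsm/kg

Calculated osmolality = 2·Na + glucose + urea + ethanol/4.6
= 2·134 + 6.7 + 2.5 + 392/4.6
= 268 + 6.70 + 2.50 + 85.22
= 362.42 mOsm/kg ≈ 362.4 mOsm/kg
Osmolar gap = measured − calculated = 360 − 362.4 = -2.4 mOsm/kg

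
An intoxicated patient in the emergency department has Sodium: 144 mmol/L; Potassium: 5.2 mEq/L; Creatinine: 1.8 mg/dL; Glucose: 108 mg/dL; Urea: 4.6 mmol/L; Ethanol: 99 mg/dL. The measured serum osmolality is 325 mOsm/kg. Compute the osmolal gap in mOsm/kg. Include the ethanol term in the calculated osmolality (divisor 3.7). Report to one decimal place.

Calculated osmolality = 2·Na + glucose/18 + urea + ethanol/3.7
= 2·144 + 108/18 + 4.6 + 99/3.7
= 288 + 6 + 4.60 + 26.76
= 325.36 mOsm/kg ≈ 325.4 mOsm/kg
Osmolar gap = measured − calculated = 325 − 325.4 = -0.4 mOsm/kg

-0.4 mOsm/kg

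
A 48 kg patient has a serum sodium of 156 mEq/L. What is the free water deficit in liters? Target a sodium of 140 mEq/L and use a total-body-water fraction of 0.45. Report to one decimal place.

2.5 L

TBW = 0.45 · 48 = 21.6 L
Free water deficit = TBW · (Na/140 − 1)
= 21.6 · (156/140 − 1)
= 21.6 · 0.1143
= 2.47 L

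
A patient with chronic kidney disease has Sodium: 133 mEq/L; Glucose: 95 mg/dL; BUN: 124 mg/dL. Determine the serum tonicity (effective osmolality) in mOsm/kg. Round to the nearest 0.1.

271.3 mOsm/kg

Effective osmolality excludes urea (freely permeant across cell membranes):
2·Na + glucose/18
= 2·133 + 95/18
= 266 + 5.28
= 271.28 mOsm/kg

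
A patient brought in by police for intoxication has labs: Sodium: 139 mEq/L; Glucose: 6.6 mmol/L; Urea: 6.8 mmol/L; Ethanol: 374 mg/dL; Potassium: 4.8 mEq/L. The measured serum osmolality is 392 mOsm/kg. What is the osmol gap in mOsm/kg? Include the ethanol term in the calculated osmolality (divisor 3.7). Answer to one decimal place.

Calculated osmolality = 2·Na + glucose + urea + ethanol/3.7
= 2·139 + 6.6 + 6.8 + 374/3.7
= 278 + 6.60 + 6.80 + 101.08
= 392.48 mOsm/kg ≈ 392.5 mOsm/kg
Osmolar gap = measured − calculated = 392 − 392.5 = -0.5 mOsm/kg

-0.5 mOsm/kg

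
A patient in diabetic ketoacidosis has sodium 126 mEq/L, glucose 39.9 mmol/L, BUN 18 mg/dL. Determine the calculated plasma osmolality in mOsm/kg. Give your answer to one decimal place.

298.3 mOsm/kg

Calculated osmolality = 2·Na + glucose + BUN/2.8
= 2·126 + 39.9 + 18/2.8
= 252 + 39.90 + 6.43
= 298.33 mOsm/kg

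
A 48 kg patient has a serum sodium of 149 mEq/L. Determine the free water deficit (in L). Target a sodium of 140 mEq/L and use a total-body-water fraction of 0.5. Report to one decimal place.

TBW = 0.5 · 48 = 24 L
Free water deficit = TBW · (Na/140 − 1)
= 24 · (149/140 − 1)
= 24 · 0.0643
= 1.54 L

1.5 L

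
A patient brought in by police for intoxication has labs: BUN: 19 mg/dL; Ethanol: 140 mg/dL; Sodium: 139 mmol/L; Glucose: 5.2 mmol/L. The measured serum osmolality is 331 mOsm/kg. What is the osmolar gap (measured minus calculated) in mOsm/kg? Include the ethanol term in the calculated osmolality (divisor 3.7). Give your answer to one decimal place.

Calculated osmolality = 2·Na + glucose + BUN/2.8 + ethanol/3.7
= 2·139 + 5.2 + 19/2.8 + 140/3.7
= 278 + 5.20 + 6.79 + 37.84
= 327.83 mOsm/kg ≈ 327.8 mOsm/kg
Osmolar gap = measured − calculated = 331 − 327.8 = 3.2 mOsm/kg

3.2 mOsm/kg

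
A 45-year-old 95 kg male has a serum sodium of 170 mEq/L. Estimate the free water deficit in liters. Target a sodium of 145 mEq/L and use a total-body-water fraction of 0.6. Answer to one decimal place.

TBW = 0.6 · 95 = 57 L
Free water deficit = TBW · (Na/145 − 1)
= 57 · (170/145 − 1)
= 57 · 0.1724
= 9.83 L

9.8 L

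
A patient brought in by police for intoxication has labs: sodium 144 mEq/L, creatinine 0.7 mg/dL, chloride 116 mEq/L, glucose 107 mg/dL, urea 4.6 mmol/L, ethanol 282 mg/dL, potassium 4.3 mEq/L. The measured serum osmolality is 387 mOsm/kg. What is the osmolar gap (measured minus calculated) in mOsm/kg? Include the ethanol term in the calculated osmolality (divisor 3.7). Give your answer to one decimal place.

12.2 mOsm/kg

Calculated osmolality = 2·Na + glucose/18 + urea + ethanol/3.7
= 2·144 + 107/18 + 4.6 + 282/3.7
= 288 + 5.94 + 4.60 + 76.22
= 374.76 mOsm/kg ≈ 374.8 mOsm/kg
Osmolar gap = measured − calculated = 387 − 374.8 = 12.2 mOsm/kg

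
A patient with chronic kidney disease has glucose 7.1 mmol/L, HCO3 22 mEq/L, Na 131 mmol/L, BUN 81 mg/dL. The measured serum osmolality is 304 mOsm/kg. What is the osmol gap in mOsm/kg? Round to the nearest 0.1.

Calculated osmolality = 2·Na + glucose + BUN/2.8
= 2·131 + 7.1 + 81/2.8
= 262 + 7.10 + 28.93
= 298.03 mOsm/kg ≈ 298.0 mOsm/kg
Osmolar gap = measured − calculated = 304 − 298.0 = 6.0 mOsm/kg

6.0 mOsm/kg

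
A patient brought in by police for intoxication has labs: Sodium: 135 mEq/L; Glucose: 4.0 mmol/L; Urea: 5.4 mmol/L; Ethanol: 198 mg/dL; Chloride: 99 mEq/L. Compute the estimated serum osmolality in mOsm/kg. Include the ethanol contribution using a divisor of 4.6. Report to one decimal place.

322.4 mOsm/kg

Calculated osmolality = 2·Na + glucose + urea + ethanol/4.6
= 2·135 + 4 + 5.4 + 198/4.6
= 270 + 4 + 5.40 + 43.04
= 322.44 mOsm/kg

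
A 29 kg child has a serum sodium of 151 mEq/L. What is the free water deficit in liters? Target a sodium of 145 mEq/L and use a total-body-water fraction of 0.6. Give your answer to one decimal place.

0.7 L

TBW = 0.6 · 29 = 17.4 L
Free water deficit = TBW · (Na/145 − 1)
= 17.4 · (151/145 − 1)
= 17.4 · 0.0414
= 0.72 L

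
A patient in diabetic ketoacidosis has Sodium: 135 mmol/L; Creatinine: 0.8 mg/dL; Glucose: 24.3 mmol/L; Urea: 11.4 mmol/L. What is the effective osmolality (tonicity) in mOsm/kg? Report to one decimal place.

Effective osmolality excludes urea (freely permeant across cell membranes):
2·Na + glucose
= 2·135 + 24.3
= 270 + 24.3
= 294.3 mOsm/kg

294.3 mOsm/kg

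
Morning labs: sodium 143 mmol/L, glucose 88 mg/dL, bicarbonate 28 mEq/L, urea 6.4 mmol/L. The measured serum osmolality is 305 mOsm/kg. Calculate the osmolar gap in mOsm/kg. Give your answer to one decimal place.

7.7 mOsm/kg

Calculated osmolality = 2·Na + glucose/18 + urea
= 2·143 + 88/18 + 6.4
= 286 + 4.89 + 6.40
= 297.29 mOsm/kg ≈ 297.3 mOsm/kg
Osmolar gap = measured − calculated = 305 − 297.3 = 7.7 mOsm/kg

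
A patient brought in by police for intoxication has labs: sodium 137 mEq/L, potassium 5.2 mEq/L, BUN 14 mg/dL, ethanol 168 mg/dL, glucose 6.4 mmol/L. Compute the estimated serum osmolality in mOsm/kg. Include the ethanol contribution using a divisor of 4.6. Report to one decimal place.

Calculated osmolality = 2·Na + glucose + BUN/2.8 + ethanol/4.6
= 2·137 + 6.4 + 14/2.8 + 168/4.6
= 274 + 6.40 + 5 + 36.52
= 321.92 mOsm/kg

321.9 mOsm/kg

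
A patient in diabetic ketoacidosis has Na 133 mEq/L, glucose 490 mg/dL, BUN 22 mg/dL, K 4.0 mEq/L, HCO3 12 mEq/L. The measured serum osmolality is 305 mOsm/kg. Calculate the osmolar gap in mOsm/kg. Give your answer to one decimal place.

Calculated osmolality = 2·Na + glucose/18 + BUN/2.8
= 2·133 + 490/18 + 22/2.8
= 266 + 27.22 + 7.86
= 301.08 mOsm/kg ≈ 301.1 mOsm/kg
Osmolar gap = measured − calculated = 305 − 301.1 = 3.9 mOsm/kg

3.9 mOsm/kg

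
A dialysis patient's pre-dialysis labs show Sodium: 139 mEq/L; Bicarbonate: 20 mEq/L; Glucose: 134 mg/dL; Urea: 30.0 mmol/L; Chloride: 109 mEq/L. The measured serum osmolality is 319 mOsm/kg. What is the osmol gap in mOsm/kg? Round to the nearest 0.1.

Calculated osmolality = 2·Na + glucose/18 + urea
= 2·139 + 134/18 + 30
= 278 + 7.44 + 30
= 315.44 mOsm/kg ≈ 315.4 mOsm/kg
Osmolar gap = measured − calculated = 319 − 315.4 = 3.6 mOsm/kg

3.6 mOsm/kg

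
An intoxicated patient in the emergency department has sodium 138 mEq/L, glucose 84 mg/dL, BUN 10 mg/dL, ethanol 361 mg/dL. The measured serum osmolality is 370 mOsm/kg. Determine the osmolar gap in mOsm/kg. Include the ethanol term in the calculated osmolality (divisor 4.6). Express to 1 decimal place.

7.3 mOsm/kg

Calculated osmolality = 2·Na + glucose/18 + BUN/2.8 + ethanol/4.6
= 2·138 + 84/18 + 10/2.8 + 361/4.6
= 276 + 4.67 + 3.57 + 78.48
= 362.72 mOsm/kg ≈ 362.7 mOsm/kg
Osmolar gap = measured − calculated = 370 − 362.7 = 7.3 mOsm/kg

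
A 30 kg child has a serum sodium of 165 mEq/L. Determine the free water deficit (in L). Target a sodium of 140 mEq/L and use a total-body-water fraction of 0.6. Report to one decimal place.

TBW = 0.6 · 30 = 18 L
Free water deficit = TBW · (Na/140 − 1)
= 18 · (165/140 − 1)
= 18 · 0.1786
= 3.21 L

3.2 L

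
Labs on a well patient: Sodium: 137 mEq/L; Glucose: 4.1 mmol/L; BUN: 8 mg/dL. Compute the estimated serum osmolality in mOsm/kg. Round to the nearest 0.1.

281.0 mOsm/kg

Calculated osmolality = 2·Na + glucose + BUN/2.8
= 2·137 + 4.1 + 8/2.8
= 274 + 4.10 + 2.86
= 280.96 mOsm/kg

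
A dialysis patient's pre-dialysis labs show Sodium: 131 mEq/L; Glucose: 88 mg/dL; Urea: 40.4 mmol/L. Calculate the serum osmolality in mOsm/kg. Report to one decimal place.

307.3 mOsm/kg

Calculated osmolality = 2·Na + glucose/18 + urea
= 2·131 + 88/18 + 40.4
= 262 + 4.89 + 40.40
= 307.29 mOsm/kg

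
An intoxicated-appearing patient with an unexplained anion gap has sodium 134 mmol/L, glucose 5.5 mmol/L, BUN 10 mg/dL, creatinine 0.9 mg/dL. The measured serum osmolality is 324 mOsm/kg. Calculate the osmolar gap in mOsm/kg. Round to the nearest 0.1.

46.9 mOsm/kg

Calculated osmolality = 2·Na + glucose + BUN/2.8
= 2·134 + 5.5 + 10/2.8
= 268 + 5.50 + 3.57
= 277.07 mOsm/kg ≈ 277.1 mOsm/kg
Osmolar gap = measured − calculated = 324 − 277.1 = 46.9 mOsm/kg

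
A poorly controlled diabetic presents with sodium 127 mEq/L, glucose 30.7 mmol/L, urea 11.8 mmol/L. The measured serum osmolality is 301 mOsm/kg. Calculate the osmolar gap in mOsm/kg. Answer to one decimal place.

4.5 mOsm/kg

Calculated osmolality = 2·Na + glucose + urea
= 2·127 + 30.7 + 11.8
= 254 + 30.70 + 11.80
= 296.5 mOsm/kg ≈ 296.5 mOsm/kg
Osmolar gap = measured − calculated = 301 − 296.5 = 4.5 mOsm/kg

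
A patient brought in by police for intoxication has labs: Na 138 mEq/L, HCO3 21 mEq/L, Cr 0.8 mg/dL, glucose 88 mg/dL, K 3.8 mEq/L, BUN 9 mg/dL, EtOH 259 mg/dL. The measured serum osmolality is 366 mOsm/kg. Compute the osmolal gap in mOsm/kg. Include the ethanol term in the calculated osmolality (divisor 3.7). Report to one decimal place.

Calculated osmolality = 2·Na + glucose/18 + BUN/2.8 + ethanol/3.7
= 2·138 + 88/18 + 9/2.8 + 259/3.7
= 276 + 4.89 + 3.21 + 70
= 354.1 mOsm/kg ≈ 354.1 mOsm/kg
Osmolar gap = measured − calculated = 366 − 354.1 = 11.9 mOsm/kg

11.9 mOsm/kg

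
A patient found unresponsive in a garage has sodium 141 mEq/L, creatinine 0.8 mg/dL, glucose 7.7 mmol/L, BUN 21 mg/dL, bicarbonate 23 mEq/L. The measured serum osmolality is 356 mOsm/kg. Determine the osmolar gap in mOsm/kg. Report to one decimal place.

Calculated osmolality = 2·Na + glucose + BUN/2.8
= 2·141 + 7.7 + 21/2.8
= 282 + 7.70 + 7.50
= 297.2 mOsm/kg ≈ 297.2 mOsm/kg
Osmolar gap = measured − calculated = 356 − 297.2 = 58.8 mOsm/kg

58.8 mOsm/kg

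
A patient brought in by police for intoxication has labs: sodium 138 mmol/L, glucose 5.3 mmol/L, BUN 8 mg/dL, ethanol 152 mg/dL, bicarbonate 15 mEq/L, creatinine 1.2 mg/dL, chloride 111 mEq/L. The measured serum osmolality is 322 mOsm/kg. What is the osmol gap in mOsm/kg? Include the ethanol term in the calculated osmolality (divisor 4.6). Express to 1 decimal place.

4.8 mOsm/kg

Calculated osmolality = 2·Na + glucose + BUN/2.8 + ethanol/4.6
= 2·138 + 5.3 + 8/2.8 + 152/4.6
= 276 + 5.30 + 2.86 + 33.04
= 317.2 mOsm/kg ≈ 317.2 mOsm/kg
Osmolar gap = measured − calculated = 322 − 317.2 = 4.8 mOsm/kg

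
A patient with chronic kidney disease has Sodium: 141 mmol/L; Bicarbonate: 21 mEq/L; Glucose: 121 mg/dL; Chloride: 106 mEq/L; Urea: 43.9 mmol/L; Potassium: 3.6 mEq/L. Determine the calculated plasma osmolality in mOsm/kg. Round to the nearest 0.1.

Calculated osmolality = 2·Na + glucose/18 + urea
= 2·141 + 121/18 + 43.9
= 282 + 6.72 + 43.90
= 332.62 mOsm/kg

332.6 mOsm/kg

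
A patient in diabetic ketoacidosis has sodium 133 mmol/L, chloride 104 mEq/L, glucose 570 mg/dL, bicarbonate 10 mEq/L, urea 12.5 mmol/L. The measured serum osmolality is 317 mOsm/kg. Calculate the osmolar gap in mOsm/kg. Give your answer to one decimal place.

Calculated osmolality = 2·Na + glucose/18 + urea
= 2·133 + 570/18 + 12.5
= 266 + 31.67 + 12.50
= 310.17 mOsm/kg ≈ 310.2 mOsm/kg
Osmolar gap = measured − calculated = 317 − 310.2 = 6.8 mOsm/kg

6.8 mOsm/kg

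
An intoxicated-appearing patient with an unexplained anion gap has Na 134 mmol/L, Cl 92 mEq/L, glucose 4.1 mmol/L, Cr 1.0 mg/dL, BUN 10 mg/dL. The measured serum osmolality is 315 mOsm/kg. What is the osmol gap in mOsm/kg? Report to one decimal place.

39.3 mOsm/kg

Calculated osmolality = 2·Na + glucose + BUN/2.8
= 2·134 + 4.1 + 10/2.8
= 268 + 4.10 + 3.57
= 275.67 mOsm/kg ≈ 275.7 mOsm/kg
Osmolar gap = measured − calculated = 315 − 275.7 = 39.3 mOsm/kg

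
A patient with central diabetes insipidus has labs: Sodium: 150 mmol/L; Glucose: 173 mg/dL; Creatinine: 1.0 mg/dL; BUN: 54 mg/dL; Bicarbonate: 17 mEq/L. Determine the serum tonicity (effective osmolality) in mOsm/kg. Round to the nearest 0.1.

309.6 mOsm/kg

Effective osmolality excludes urea (freely permeant across cell membranes):
2·Na + glucose/18
= 2·150 + 173/18
= 300 + 9.61
= 309.61 mOsm/kg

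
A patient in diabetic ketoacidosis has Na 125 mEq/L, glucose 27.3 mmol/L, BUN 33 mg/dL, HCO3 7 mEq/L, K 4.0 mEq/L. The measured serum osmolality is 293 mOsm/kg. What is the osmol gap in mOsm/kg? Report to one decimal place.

Calculated osmolality = 2·Na + glucose + BUN/2.8
= 2·125 + 27.3 + 33/2.8
= 250 + 27.30 + 11.79
= 289.09 mOsm/kg ≈ 289.1 mOsm/kg
Osmolar gap = measured − calculated = 293 − 289.1 = 3.9 mOsm/kg

3.9 mOsm/kg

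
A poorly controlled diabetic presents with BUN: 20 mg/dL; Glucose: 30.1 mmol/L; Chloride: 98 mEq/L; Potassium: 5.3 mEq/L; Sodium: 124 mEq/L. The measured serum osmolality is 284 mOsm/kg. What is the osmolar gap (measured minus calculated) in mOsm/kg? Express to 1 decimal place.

Calculated osmolality = 2·Na + glucose + BUN/2.8
= 2·124 + 30.1 + 20/2.8
= 248 + 30.10 + 7.14
= 285.24 mOsm/kg ≈ 285.2 mOsm/kg
Osmolar gap = measured − calculated = 284 − 285.2 = -1.2 mOsm/kg

-1.2 mOsm/kg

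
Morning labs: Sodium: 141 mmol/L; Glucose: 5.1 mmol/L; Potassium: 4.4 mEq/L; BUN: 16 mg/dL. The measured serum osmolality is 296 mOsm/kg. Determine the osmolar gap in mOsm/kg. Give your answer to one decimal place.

3.2 mOsm/kg

Calculated osmolality = 2·Na + glucose + BUN/2.8
= 2·141 + 5.1 + 16/2.8
= 282 + 5.10 + 5.71
= 292.81 mOsm/kg ≈ 292.8 mOsm/kg
Osmolar gap = measured − calculated = 296 − 292.8 = 3.2 mOsm/kg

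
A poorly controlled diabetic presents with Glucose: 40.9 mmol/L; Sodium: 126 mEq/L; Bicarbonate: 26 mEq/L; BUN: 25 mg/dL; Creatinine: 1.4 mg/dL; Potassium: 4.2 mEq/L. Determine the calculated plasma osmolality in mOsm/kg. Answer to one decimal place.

Calculated osmolality = 2·Na + glucose + BUN/2.8
= 2·126 + 40.9 + 25/2.8
= 252 + 40.90 + 8.93
= 301.83 mOsm/kg

301.8 mOsm/kg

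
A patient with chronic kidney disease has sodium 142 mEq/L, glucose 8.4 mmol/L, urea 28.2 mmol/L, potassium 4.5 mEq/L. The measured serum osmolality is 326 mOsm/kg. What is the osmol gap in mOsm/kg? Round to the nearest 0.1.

Calculated osmolality = 2·Na + glucose + urea
= 2·142 + 8.4 + 28.2
= 284 + 8.40 + 28.20
= 320.6 mOsm/kg ≈ 320.6 mOsm/kg
Osmolar gap = measured − calculated = 326 − 320.6 = 5.4 mOsm/kg

5.4 mOsm/kg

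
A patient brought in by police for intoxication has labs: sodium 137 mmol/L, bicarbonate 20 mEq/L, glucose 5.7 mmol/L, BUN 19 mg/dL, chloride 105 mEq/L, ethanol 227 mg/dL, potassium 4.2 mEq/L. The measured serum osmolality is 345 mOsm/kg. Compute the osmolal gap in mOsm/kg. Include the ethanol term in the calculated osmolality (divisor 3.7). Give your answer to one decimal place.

-2.8 mOsm/kg

Calculated osmolality = 2·Na + glucose + BUN/2.8 + ethanol/3.7
= 2·137 + 5.7 + 19/2.8 + 227/3.7
= 274 + 5.70 + 6.79 + 61.35
= 347.84 mOsm/kg ≈ 347.8 mOsm/kg
Osmolar gap = measured − calculated = 345 − 347.8 = -2.8 mOsm/kg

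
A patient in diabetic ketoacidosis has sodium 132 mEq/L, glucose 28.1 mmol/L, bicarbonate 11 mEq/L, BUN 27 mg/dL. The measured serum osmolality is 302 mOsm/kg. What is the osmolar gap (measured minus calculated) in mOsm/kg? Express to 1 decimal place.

0.3 mOsm/kg

Calculated osmolality = 2·Na + glucose + BUN/2.8
= 2·132 + 28.1 + 27/2.8
= 264 + 28.10 + 9.64
= 301.74 mOsm/kg ≈ 301.7 mOsm/kg
Osmolar gap = measured − calculated = 302 − 301.7 = 0.3 mOsm/kg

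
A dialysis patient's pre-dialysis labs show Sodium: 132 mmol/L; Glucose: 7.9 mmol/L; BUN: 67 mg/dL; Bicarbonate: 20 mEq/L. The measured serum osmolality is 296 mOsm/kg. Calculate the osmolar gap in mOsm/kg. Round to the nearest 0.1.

0.2 mOsm/kg

Calculated osmolality = 2·Na + glucose + BUN/2.8
= 2·132 + 7.9 + 67/2.8
= 264 + 7.90 + 23.93
= 295.83 mOsm/kg ≈ 295.8 mOsm/kg
Osmolar gap = measured − calculated = 296 − 295.8 = 0.2 mOsm/kg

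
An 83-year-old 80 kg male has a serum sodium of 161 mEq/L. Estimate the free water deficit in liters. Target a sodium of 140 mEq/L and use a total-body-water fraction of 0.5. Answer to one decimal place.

TBW = 0.5 · 80 = 40 L
Free water deficit = TBW · (Na/140 − 1)
= 40 · (161/140 − 1)
= 40 · 0.15
= 6 L

6.0 L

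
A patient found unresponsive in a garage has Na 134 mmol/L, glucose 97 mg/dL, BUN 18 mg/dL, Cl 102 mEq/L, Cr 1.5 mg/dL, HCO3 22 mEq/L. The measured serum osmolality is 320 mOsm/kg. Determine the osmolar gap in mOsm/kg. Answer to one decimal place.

Calculated osmolality = 2·Na + glucose/18 + BUN/2.8
= 2·134 + 97/18 + 18/2.8
= 268 + 5.39 + 6.43
= 279.82 mOsm/kg ≈ 279.8 mOsm/kg
Osmolar gap = measured − calculated = 320 − 279.8 = 40.2 mOsm/kg

40.2 mOsm/kg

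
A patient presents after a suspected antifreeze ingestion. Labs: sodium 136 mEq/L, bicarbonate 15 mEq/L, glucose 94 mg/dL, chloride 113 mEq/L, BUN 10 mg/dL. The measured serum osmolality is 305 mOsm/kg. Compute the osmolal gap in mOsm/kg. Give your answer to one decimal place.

24.2 mOsm/kg

Calculated osmolality = 2·Na + glucose/18 + BUN/2.8
= 2·136 + 94/18 + 10/2.8
= 272 + 5.22 + 3.57
= 280.79 mOsm/kg ≈ 280.8 mOsm/kg
Osmolar gap = measured − calculated = 305 − 280.8 = 24.2 mOsm/kg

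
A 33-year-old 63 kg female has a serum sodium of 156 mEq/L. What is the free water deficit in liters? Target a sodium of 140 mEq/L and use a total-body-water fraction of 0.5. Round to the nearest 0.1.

TBW = 0.5 · 63 = 31.5 L
Free water deficit = TBW · (Na/140 − 1)
= 31.5 · (156/140 − 1)
= 31.5 · 0.1143
= 3.6 L

3.6 L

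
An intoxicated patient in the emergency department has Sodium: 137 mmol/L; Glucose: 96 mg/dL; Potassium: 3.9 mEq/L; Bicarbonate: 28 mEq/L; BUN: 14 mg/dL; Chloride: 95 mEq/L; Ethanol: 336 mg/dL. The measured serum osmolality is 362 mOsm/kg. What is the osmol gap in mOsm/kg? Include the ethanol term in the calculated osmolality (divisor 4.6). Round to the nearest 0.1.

4.6 mOsm/kg

Calculated osmolality = 2·Na + glucose/18 + BUN/2.8 + ethanol/4.6
= 2·137 + 96/18 + 14/2.8 + 336/4.6
= 274 + 5.33 + 5 + 73.04
= 357.37 mOsm/kg ≈ 357.4 mOsm/kg
Osmolar gap = measured − calculated = 362 − 357.4 = 4.6 mOsm/kg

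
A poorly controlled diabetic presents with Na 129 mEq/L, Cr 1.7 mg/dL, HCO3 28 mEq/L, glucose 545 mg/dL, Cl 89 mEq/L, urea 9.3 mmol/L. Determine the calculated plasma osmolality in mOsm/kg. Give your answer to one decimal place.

297.6 mOsm/kg

Calculated osmolality = 2·Na + glucose/18 + urea
= 2·129 + 545/18 + 9.3
= 258 + 30.28 + 9.30
= 297.58 mOsm/kg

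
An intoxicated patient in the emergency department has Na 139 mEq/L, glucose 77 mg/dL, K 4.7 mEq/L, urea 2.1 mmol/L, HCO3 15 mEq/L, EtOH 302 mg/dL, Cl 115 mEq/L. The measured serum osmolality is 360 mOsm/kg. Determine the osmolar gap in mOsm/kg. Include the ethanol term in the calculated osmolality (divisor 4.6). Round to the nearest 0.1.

10.0 mOsm/kg

Calculated osmolality = 2·Na + glucose/18 + urea + ethanol/4.6
= 2·139 + 77/18 + 2.1 + 302/4.6
= 278 + 4.28 + 2.10 + 65.65
= 350.03 mOsm/kg ≈ 350.0 mOsm/kg
Osmolar gap = measured − calculated = 360 − 350.0 = 10.0 mOsm/kg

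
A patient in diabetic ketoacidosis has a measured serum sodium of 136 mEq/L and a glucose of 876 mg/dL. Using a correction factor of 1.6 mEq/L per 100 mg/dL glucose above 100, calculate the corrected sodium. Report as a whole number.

148 mEq/L

Corrected Na = measured Na + 1.6 · (glucose − 100)/100
= 136 + 1.6 · (876 − 100)/100
= 136 + 12.4
= 148.4 mEq/L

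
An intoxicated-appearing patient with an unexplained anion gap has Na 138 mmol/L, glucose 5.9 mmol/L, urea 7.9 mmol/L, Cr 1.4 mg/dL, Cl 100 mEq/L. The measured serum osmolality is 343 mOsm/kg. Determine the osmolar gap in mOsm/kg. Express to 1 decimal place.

Calculated osmolality = 2·Na + glucose + urea
= 2·138 + 5.9 + 7.9
= 276 + 5.90 + 7.90
= 289.8 mOsm/kg ≈ 289.8 mOsm/kg
Osmolar gap = measured − calculated = 343 − 289.8 = 53.2 mOsm/kg

53.2 mOsm/kg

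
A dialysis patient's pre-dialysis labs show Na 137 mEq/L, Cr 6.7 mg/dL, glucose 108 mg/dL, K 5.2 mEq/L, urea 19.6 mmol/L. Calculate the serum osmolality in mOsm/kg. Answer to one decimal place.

Calculated osmolality = 2·Na + glucose/18 + urea
= 2·137 + 108/18 + 19.6
= 274 + 6 + 19.60
= 299.6 mOsm/kg

299.6 mOsm/kg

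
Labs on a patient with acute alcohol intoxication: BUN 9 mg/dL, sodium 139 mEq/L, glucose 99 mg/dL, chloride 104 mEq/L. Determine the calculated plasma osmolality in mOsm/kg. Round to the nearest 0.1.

286.7 mOsm/kg

Calculated osmolality = 2·Na + glucose/18 + BUN/2.8
= 2·139 + 99/18 + 9/2.8
= 278 + 5.50 + 3.21
= 286.71 mOsm/kg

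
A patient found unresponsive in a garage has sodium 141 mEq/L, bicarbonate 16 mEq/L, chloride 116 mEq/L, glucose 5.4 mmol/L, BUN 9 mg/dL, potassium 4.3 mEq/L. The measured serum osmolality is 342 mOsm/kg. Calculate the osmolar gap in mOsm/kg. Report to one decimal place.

51.4 mOsm/kg

Calculated osmolality = 2·Na + glucose + BUN/2.8
= 2·141 + 5.4 + 9/2.8
= 282 + 5.40 + 3.21
= 290.61 mOsm/kg ≈ 290.6 mOsm/kg
Osmolar gap = measured − calculated = 342 − 290.6 = 51.4 mOsm/kg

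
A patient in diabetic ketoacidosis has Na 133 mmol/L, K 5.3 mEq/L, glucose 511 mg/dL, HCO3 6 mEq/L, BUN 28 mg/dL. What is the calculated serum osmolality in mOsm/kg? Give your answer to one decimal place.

304.4 mOsm/kg

Calculated osmolality = 2·Na + glucose/18 + BUN/2.8
= 2·133 + 511/18 + 28/2.8
= 266 + 28.39 + 10
= 304.39 mOsm/kg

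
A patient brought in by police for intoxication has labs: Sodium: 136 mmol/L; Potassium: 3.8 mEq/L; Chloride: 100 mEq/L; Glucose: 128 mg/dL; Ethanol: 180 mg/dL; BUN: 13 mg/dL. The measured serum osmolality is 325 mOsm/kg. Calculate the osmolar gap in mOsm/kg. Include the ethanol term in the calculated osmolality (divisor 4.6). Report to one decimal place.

Calculated osmolality = 2·Na + glucose/18 + BUN/2.8 + ethanol/4.6
= 2·136 + 128/18 + 13/2.8 + 180/4.6
= 272 + 7.11 + 4.64 + 39.13
= 322.88 mOsm/kg ≈ 322.9 mOsm/kg
Osmolar gap = measured − calculated = 325 − 322.9 = 2.1 mOsm/kg

2.1 mOsm/kg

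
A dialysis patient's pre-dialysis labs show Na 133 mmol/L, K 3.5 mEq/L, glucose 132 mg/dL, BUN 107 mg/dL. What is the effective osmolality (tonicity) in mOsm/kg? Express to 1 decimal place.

273.3 mOsm/kg

Effective osmolality excludes urea (freely permeant across cell membranes):
2·Na + glucose/18
= 2·133 + 132/18
= 266 + 7.33
= 273.33 mOsm/kg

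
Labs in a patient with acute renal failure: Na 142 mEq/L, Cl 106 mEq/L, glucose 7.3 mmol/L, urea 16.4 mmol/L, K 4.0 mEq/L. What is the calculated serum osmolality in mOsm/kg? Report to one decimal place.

Calculated osmolality = 2·Na + glucose + urea
= 2·142 + 7.3 + 16.4
= 284 + 7.30 + 16.40
= 307.7 mOsm/kg

307.7 mOsm/kg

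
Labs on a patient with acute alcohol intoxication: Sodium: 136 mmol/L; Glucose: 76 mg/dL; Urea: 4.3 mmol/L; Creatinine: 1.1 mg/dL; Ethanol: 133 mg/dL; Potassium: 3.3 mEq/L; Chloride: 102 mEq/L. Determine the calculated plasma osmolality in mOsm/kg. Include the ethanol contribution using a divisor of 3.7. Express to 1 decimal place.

Calculated osmolality = 2·Na + glucose/18 + urea + ethanol/3.7
= 2·136 + 76/18 + 4.3 + 133/3.7
= 272 + 4.22 + 4.30 + 35.95
= 316.47 mOsm/kg

316.5 mOsm/kg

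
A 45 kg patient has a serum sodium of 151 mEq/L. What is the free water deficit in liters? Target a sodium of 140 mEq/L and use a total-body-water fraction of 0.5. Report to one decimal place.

1.8 L

TBW = 0.5 · 45 = 22.5 L
Free water deficit = TBW · (Na/140 − 1)
= 22.5 · (151/140 − 1)
= 22.5 · 0.0786
= 1.77 L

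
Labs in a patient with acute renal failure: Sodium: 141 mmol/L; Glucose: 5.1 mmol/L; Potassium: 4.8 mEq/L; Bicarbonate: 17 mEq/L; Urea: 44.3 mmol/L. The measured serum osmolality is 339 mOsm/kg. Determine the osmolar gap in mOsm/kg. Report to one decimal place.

7.6 mOsm/kg

Calculated osmolality = 2·Na + glucose + urea
= 2·141 + 5.1 + 44.3
= 282 + 5.10 + 44.30
= 331.4 mOsm/kg ≈ 331.4 mOsm/kg
Osmolar gap = measured − calculated = 339 − 331.4 = 7.6 mOsm/kg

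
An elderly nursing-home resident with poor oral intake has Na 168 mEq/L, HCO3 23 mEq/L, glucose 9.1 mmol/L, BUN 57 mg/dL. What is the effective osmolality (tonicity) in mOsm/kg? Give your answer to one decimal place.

Effective osmolality excludes urea (freely permeant across cell membranes):
2·Na + glucose
= 2·168 + 9.1
= 336 + 9.1
= 345.1 mOsm/kg

345.1 mOsm/kg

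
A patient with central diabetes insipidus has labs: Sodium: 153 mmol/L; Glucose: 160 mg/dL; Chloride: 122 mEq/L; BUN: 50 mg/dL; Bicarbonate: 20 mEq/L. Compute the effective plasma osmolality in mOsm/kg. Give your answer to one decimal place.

314.9 mOsm/kg

Effective osmolality excludes urea (freely permeant across cell membranes):
2·Na + glucose/18
= 2·153 + 160/18
= 306 + 8.89
= 314.89 mOsm/kg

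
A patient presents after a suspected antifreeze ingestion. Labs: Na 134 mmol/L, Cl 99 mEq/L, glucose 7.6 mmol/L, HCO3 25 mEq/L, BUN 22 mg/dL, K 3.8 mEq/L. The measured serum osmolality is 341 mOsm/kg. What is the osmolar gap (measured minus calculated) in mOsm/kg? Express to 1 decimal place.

Calculated osmolality = 2·Na + glucose + BUN/2.8
= 2·134 + 7.6 + 22/2.8
= 268 + 7.60 + 7.86
= 283.46 mOsm/kg ≈ 283.5 mOsm/kg
Osmolar gap = measured − calculated = 341 − 283.5 = 57.5 mOsm/kg

57.5 mOsm/kg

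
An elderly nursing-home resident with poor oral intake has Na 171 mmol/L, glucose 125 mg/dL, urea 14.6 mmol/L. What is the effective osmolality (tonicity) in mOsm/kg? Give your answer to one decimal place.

348.9 mOsm/kg

Effective osmolality excludes urea (freely permeant across cell membranes):
2·Na + glucose/18
= 2·171 + 125/18
= 342 + 6.94
= 348.94 mOsm/kg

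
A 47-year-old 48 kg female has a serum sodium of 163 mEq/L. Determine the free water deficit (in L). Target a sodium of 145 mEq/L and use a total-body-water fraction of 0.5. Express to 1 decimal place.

TBW = 0.5 · 48 = 24 L
Free water deficit = TBW · (Na/145 − 1)
= 24 · (163/145 − 1)
= 24 · 0.1241
= 2.98 L

3.0 L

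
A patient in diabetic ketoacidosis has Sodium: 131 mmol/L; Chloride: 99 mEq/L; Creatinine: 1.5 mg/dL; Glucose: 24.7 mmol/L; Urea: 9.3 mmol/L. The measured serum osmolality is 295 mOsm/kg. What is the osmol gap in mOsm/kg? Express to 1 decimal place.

Calculated osmolality = 2·Na + glucose + urea
= 2·131 + 24.7 + 9.3
= 262 + 24.70 + 9.30
= 296 mOsm/kg ≈ 296.0 mOsm/kg
Osmolar gap = measured − calculated = 295 − 296.0 = -1.0 mOsm/kg

-1.0 mOsm/kg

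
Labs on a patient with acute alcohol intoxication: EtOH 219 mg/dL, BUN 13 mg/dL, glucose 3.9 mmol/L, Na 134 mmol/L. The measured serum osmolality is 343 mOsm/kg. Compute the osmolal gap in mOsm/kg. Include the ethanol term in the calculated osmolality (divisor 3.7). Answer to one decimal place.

Calculated osmolality = 2·Na + glucose + BUN/2.8 + ethanol/3.7
= 2·134 + 3.9 + 13/2.8 + 219/3.7
= 268 + 3.90 + 4.64 + 59.19
= 335.73 mOsm/kg ≈ 335.7 mOsm/kg
Osmolar gap = measured − calculated = 343 − 335.7 = 7.3 mOsm/kg

7.3 mOsm/kg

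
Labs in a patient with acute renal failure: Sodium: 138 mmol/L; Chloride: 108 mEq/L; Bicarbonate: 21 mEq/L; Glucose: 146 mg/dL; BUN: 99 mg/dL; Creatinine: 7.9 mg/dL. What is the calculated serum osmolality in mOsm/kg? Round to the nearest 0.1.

319.5 mOsm/kg

Calculated osmolality = 2·Na + glucose/18 + BUN/2.8
= 2·138 + 146/18 + 99/2.8
= 276 + 8.11 + 35.36
= 319.47 mOsm/kg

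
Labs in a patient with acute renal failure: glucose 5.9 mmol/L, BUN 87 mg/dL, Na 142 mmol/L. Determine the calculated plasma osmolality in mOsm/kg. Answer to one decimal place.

321.0 mOsm/kg

Calculated osmolality = 2·Na + glucose + BUN/2.8
= 2·142 + 5.9 + 87/2.8
= 284 + 5.90 + 31.07
= 320.97 mOsm/kg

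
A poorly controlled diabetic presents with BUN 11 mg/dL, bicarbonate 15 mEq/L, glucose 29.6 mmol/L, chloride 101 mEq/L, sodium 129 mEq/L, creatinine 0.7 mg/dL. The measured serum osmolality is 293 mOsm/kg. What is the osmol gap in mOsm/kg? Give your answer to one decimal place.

1.5 mOsm/kg

Calculated osmolality = 2·Na + glucose + BUN/2.8
= 2·129 + 29.6 + 11/2.8
= 258 + 29.60 + 3.93
= 291.53 mOsm/kg ≈ 291.5 mOsm/kg
Osmolar gap = measured − calculated = 293 − 291.5 = 1.5 mOsm/kg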